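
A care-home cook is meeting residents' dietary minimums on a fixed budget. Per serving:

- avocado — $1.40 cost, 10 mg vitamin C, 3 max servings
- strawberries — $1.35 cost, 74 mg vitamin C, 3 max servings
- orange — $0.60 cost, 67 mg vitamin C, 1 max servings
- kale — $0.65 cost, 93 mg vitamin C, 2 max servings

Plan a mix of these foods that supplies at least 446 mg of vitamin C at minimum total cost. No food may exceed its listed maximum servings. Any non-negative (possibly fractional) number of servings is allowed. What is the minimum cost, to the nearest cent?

Cost per mg of vitamin C: kale $0.0070, orange $0.0090, strawberries $0.0182, avocado $0.1400.
Take 2 servings of kale: +186.0 mg vitamin C for $1.30 (total $1.30, still need 260.0 mg).
Take 1 serving of orange: +67.0 mg vitamin C for $0.60 (total $1.90, still need 193.0 mg).
Take 2.608 servings of strawberries: +193.0 mg vitamin C for $3.52 (total $5.42, still need 0.0 mg).
Greedy by cheapest-per-mg is optimal for a single linear constraint, so the minimum cost is $5.42.

$5.42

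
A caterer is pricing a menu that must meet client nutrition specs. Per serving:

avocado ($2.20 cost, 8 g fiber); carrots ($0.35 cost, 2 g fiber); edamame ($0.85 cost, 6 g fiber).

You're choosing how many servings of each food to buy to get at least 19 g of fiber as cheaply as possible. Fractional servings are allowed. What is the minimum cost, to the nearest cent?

Cost per g of fiber: edamame $0.1417, carrots $0.1750, avocado $0.2750.
With no serving limits, use only edamame: 19 g / 6 g = 3.167 servings × $0.85 = $2.69.

$2.69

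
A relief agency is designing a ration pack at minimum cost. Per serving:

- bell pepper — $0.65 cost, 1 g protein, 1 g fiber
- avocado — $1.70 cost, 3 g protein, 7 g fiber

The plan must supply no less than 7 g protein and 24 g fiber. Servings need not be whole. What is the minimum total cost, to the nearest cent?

$5.83

Compare the cost at each extreme point of the feasible region.
bell pepper only: max(7/1, 24/1) = 24 servings → $15.60.
avocado only: max(7/3, 24/7) = 3.429 servings → $5.83.
bell pepper + avocado with both targets exact would need a negative amount; discard.
So the least-cost plan costs $5.83.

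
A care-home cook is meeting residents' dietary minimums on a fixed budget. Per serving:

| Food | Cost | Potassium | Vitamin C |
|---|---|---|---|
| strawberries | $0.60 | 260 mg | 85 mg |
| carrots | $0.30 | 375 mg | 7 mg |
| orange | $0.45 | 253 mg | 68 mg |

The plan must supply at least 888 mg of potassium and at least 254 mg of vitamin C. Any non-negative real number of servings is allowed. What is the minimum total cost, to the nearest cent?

strawberries only: max(888/260, 254/85) = 3.415 servings → $2.05.
carrots only: max(888/375, 254/7) = 36.29 servings → $10.89.
orange only: max(888/253, 254/68) = 3.735 servings → $1.68.
strawberries + carrots with both tight: 2.962 servings and 0.3141 servings → $1.87.
strawberries + orange with both tight: 1.014 servings and 2.468 servings → $1.72.
carrots + orange with both targets exact would need a negative amount; discard.
The minimum over all feasible corners is $1.68.

$1.68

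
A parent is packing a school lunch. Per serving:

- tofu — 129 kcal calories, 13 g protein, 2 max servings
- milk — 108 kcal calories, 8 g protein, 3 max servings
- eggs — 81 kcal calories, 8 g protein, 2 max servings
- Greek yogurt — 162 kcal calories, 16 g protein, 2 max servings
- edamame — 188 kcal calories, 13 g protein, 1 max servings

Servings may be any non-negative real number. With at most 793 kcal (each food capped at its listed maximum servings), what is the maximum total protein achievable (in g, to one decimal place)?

Protein per kcal: tofu 0.1008, eggs 0.09877, Greek yogurt 0.09877, milk 0.07407, edamame 0.06915.
Take 2 servings of tofu: uses 258 kcal, +26.0 g protein (running total 26.0 g).
Take 2 servings of eggs: uses 162 kcal, +16.0 g protein (running total 42.0 g).
Take 2 servings of Greek yogurt: uses 324 kcal, +32.0 g protein (running total 74.0 g).
Take 0.4537 servings of milk: uses 49 kcal, +3.6 g protein (running total 77.6 g).
Filling greedily by protein-per-kcal is optimal for one linear limit, giving 77.6 g.

77.6 g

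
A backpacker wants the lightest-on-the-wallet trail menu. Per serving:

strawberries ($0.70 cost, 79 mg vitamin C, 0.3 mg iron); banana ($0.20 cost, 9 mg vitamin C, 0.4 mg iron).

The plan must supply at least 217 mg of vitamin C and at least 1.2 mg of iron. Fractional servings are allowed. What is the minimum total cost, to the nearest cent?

Two binding constraints pin down two serving amounts, so the optimal mix uses at most two foods. The candidates are each food alone (scaled to the tighter of vitamin C/iron) and each pair with both constraints tight.
strawberries only: max(217/79, 1.2/0.3) = 4 servings → $2.80.
banana only: max(217/9, 1.2/0.4) = 24.11 servings → $4.82.
strawberries + banana with both tight: 2.63 servings and 1.028 servings → $2.05.
So the least-cost plan costs $2.05.

$2.05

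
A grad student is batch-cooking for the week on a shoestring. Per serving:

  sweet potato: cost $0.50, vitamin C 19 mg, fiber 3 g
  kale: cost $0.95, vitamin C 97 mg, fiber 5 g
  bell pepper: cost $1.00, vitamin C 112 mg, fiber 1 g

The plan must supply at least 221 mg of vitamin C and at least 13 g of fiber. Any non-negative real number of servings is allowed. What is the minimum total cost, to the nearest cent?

A basic optimal solution has at most two foods positive. Try each food alone and each pair with both targets met exactly.
sweet potato only: max(221/19, 13/3) = 11.63 servings → $5.82.
kale only: max(221/97, 13/5) = 2.6 servings → $2.47.
bell pepper only: max(221/112, 13/1) = 13 servings → $13.00.
sweet potato + kale with both tight: 0.7959 servings and 2.122 servings → $2.41.
sweet potato + bell pepper with both tight: 3.896 servings and 1.312 servings → $3.26.
kale + bell pepper: intersection lies outside the first quadrant.
Cheapest feasible corner: $2.41.

$2.41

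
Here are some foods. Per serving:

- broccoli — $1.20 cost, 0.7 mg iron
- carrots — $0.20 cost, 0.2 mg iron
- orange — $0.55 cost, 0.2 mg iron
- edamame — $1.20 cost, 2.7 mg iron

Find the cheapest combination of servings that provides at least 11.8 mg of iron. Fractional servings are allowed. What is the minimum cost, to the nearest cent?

Cost per mg of iron: edamame $0.4444, carrots $1.0000, broccoli $1.7143, orange $2.7500.
With no serving limits, use only edamame: 11.8 mg / 2.7 mg = 4.37 servings × $1.20 = $5.24.

$5.24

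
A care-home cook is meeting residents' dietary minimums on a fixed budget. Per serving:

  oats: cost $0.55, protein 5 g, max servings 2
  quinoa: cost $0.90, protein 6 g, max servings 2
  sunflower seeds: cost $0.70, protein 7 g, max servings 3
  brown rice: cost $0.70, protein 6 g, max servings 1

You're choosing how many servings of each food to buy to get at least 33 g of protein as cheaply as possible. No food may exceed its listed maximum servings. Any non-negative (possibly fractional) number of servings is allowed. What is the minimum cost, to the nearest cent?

$3.43

Cost per g of protein: sunflower seeds $0.1000, oats $0.1100, brown rice $0.1167, quinoa $0.1500.
Take 3 servings of sunflower seeds: +21.0 g protein for $2.10 (total $2.10, still need 12.0 g).
Take 2 servings of oats: +10.0 g protein for $1.10 (total $3.20, still need 2.0 g).
Take 0.3333 servings of brown rice: +2.0 g protein for $0.23 (total $3.43, still need 0.0 g).
Filling from the cheapest source first is optimal under one linear minimum: $3.43.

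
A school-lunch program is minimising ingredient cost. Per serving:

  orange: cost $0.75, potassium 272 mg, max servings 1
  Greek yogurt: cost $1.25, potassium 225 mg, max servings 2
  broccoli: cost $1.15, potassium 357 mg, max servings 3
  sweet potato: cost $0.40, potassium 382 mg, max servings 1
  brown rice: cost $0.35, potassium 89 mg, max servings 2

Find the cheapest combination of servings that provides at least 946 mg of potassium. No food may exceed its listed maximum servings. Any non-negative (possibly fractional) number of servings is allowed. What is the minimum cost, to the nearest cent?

$2.09

Cost per mg of potassium: sweet potato $0.0010, orange $0.0028, broccoli $0.0032, brown rice $0.0039, Greek yogurt $0.0056.
Take 1 serving of sweet potato: +382.0 mg potassium for $0.40 (total $0.40, still need 564.0 mg).
Take 1 serving of orange: +272.0 mg potassium for $0.75 (total $1.15, still need 292.0 mg).
Take 0.8179 servings of broccoli: +292.0 mg potassium for $0.94 (total $2.09, still need 0.0 mg).
Filling from the cheapest source first is optimal under one linear minimum: $2.09.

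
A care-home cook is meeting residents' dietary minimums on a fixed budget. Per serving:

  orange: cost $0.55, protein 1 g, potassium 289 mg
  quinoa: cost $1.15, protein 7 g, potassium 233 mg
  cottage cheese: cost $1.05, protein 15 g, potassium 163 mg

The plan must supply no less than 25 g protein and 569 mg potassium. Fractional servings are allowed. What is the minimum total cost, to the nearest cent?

This is a tiny linear program; its minimum lies at a vertex of the feasible set. List the vertices and price them.
orange only: max(25/1, 569/289) = 25 servings → $13.75.
quinoa only: max(25/7, 569/233) = 3.571 servings → $4.11.
cottage cheese only: max(25/15, 569/163) = 3.491 servings → $3.67.
orange + quinoa: the both-tight solution has a negative serving — not a feasible corner.
orange + cottage cheese with both tight: 1.069 servings and 1.595 servings → $2.26.
quinoa + cottage cheese with both tight: 1.895 servings and 0.7825 servings → $3.00.
So the least-cost plan costs $2.26.

$2.26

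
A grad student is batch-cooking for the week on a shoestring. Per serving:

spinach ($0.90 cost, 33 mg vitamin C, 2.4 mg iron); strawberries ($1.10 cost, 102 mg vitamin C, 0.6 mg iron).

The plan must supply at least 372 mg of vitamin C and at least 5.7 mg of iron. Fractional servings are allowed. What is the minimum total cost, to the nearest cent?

$4.88

spinach only: max(372/33, 5.7/2.4) = 11.27 servings → $10.15.
strawberries only: max(372/102, 5.7/0.6) = 9.5 servings → $10.45.
spinach + strawberries with both tight: 1.592 servings and 3.132 servings → $4.88.
So the least-cost plan costs $4.88.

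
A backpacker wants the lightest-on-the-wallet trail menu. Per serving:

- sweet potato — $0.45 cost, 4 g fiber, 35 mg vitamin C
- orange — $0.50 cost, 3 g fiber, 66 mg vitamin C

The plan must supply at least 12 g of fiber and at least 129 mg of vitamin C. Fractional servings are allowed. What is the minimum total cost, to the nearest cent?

The cheapest plan sits at a corner of the feasible region — with two constraints it uses at most two foods.
sweet potato only: max(12/4, 129/35) = 3.686 servings → $1.66.
orange only: max(12/3, 129/66) = 4 servings → $2.00.
sweet potato + orange with both tight: 2.547 servings and 0.6038 servings → $1.45.
The minimum over all feasible corners is $1.45.

$1.45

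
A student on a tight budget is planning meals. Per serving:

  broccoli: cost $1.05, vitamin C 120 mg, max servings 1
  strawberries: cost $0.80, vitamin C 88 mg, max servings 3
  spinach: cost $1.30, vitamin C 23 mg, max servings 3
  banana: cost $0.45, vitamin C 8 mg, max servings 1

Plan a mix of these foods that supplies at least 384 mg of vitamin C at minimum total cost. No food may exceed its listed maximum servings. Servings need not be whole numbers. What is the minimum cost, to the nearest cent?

Cost per mg of vitamin C: broccoli $0.0088, strawberries $0.0091, banana $0.0563, spinach $0.0565.
Take 1 serving of broccoli: +120.0 mg vitamin C for $1.05 (total $1.05, still need 264.0 mg).
Take 3 servings of strawberries: +264.0 mg vitamin C for $2.40 (total $3.45, still need 0.0 mg).
Greedy by cheapest-per-mg is optimal for a single linear constraint, so the minimum cost is $3.45.

$3.45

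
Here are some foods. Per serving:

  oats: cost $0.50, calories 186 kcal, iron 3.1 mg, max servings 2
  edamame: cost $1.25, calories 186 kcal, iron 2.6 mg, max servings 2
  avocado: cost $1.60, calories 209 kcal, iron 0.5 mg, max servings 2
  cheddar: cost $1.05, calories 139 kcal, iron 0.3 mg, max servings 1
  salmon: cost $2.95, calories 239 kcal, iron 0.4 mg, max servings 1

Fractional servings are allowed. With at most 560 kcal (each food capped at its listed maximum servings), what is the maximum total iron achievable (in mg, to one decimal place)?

Iron per kcal: oats 0.01667, edamame 0.01398, avocado 0.002392, cheddar 0.002158, salmon 0.001674.
Take 2 servings of oats: uses 372 kcal, +6.2 mg iron (running total 6.2 mg).
Take 1.011 servings of edamame: uses 188 kcal, +2.6 mg iron (running total 8.8 mg).
Filling greedily by iron-per-kcal is optimal for one linear limit, giving 8.8 mg.

8.8 mg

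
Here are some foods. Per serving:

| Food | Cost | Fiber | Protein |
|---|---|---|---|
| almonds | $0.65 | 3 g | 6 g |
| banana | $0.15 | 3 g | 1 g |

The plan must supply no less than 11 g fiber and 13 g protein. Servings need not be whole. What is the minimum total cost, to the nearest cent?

With two linear requirements the optimum uses one or two foods; enumerate the corners.
almonds only: max(11/3, 13/6) = 3.667 servings → $2.38.
banana only: max(11/3, 13/1) = 13 servings → $1.95.
almonds + banana with both tight: 1.867 servings and 1.8 servings → $1.48.
The minimum over all feasible corners is $1.48.

$1.48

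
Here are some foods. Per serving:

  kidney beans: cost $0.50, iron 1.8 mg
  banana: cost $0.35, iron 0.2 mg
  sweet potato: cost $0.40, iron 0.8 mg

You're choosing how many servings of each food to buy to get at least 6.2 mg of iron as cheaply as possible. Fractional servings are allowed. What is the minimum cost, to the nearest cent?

$1.72

Cost per mg of iron: kidney beans $0.2778, sweet potato $0.5000, banana $1.7500.
With no serving limits, use only kidney beans: 6.2 mg / 1.8 mg = 3.444 servings × $0.50 = $1.72.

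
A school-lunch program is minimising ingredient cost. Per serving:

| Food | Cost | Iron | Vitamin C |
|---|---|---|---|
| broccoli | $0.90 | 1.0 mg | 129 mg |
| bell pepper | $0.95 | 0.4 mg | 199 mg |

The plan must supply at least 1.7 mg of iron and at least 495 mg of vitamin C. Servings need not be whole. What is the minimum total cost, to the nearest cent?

$2.63

A basic optimal solution has at most two foods positive. Try each food alone and each pair with both targets met exactly.
broccoli only: max(1.7/1.0, 495/129) = 3.837 servings → $3.45.
bell pepper only: max(1.7/0.4, 495/199) = 4.25 servings → $4.04.
broccoli + bell pepper with both tight: 0.9518 servings and 1.87 servings → $2.63.
Cheapest feasible corner: $2.63.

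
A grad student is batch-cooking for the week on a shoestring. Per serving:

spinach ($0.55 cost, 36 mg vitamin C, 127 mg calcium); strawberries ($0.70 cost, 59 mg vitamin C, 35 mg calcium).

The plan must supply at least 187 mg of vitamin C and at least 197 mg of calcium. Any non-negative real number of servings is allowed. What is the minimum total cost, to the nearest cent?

$2.32

Two binding constraints pin down two serving amounts, so the optimal mix uses at most two foods. The candidates are each food alone (scaled to the tighter of vitamin C/calcium) and each pair with both constraints tight.
spinach only: max(187/36, 197/127) = 5.194 servings → $2.86.
strawberries only: max(187/59, 197/35) = 5.629 servings → $3.94.
spinach + strawberries with both tight: 0.8147 servings and 2.672 servings → $2.32.
The minimum over all feasible corners is $2.32.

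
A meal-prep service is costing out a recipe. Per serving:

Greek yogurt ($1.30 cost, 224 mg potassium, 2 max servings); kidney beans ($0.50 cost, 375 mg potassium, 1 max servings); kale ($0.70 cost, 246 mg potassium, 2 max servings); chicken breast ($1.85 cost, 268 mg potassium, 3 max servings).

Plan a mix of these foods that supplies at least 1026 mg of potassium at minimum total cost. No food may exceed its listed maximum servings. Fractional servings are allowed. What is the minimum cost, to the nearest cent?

$2.82

Cost per mg of potassium: kidney beans $0.0013, kale $0.0028, Greek yogurt $0.0058, chicken breast $0.0069.
Take 1 serving of kidney beans: +375.0 mg potassium for $0.50 (total $0.50, still need 651.0 mg).
Take 2 servings of kale: +492.0 mg potassium for $1.40 (total $1.90, still need 159.0 mg).
Take 0.7098 servings of Greek yogurt: +159.0 mg potassium for $0.92 (total $2.82, still need 0.0 mg).
Filling from the cheapest source first is optimal under one linear minimum: $2.82.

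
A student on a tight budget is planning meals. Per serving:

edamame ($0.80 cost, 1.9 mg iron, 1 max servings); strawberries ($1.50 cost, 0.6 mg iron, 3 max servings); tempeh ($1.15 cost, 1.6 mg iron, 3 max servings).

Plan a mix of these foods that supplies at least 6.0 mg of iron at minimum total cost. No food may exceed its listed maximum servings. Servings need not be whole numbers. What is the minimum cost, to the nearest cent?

$3.75

Cost per mg of iron: edamame $0.4211, tempeh $0.7188, strawberries $2.5000.
Take 1 serving of edamame: +1.9 mg iron for $0.80 (total $0.80, still need 4.1 mg).
Take 2.562 servings of tempeh: +4.1 mg iron for $2.95 (total $3.75, still need 0.0 mg).
Greedy by cheapest-per-mg is optimal for a single linear constraint, so the minimum cost is $3.75.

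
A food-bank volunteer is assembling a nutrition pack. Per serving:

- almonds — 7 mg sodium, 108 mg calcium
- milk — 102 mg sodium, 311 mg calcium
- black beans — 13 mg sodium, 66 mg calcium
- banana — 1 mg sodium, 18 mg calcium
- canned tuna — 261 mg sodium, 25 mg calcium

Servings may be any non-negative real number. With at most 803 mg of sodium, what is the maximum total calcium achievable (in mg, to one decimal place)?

Calcium per mg sodium: banana 18, almonds 15.43, black beans 5.077, milk 3.049, canned tuna 0.09579.
With no serving limits, spend the whole sodium allowance on banana: 803 mg / 1 mg × 18 mg = 14454.0 mg.

14454.0 mg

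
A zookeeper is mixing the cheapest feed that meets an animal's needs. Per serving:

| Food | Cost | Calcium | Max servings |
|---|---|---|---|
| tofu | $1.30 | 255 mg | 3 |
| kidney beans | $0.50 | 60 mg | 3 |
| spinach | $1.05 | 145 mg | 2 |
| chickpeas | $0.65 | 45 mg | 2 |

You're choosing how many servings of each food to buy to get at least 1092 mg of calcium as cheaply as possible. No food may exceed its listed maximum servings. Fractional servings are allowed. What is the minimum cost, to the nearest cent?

Cost per mg of calcium: tofu $0.0051, spinach $0.0072, kidney beans $0.0083, chickpeas $0.0144.
Take 3 servings of tofu: +765.0 mg calcium for $3.90 (total $3.90, still need 327.0 mg).
Take 2 servings of spinach: +290.0 mg calcium for $2.10 (total $6.00, still need 37.0 mg).
Take 0.6167 servings of kidney beans: +37.0 mg calcium for $0.31 (total $6.31, still need 0.0 mg).
Filling from the cheapest source first is optimal under one linear minimum: $6.31.

$6.31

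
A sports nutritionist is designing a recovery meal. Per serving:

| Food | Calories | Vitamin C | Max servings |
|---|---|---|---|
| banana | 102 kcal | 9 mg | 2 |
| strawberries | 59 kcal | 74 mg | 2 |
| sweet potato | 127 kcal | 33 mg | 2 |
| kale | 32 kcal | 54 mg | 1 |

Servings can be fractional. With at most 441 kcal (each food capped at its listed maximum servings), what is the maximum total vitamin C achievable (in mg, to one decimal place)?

271.3 mg

Vitamin C per kcal: kale 1.688, strawberries 1.254, sweet potato 0.2598, banana 0.08824.
Take 1 serving of kale: uses 32 kcal, +54.0 mg vitamin C (running total 54.0 mg).
Take 2 servings of strawberries: uses 118 kcal, +148.0 mg vitamin C (running total 202.0 mg).
Take 2 servings of sweet potato: uses 254 kcal, +66.0 mg vitamin C (running total 268.0 mg).
Take 0.3627 servings of banana: uses 37 kcal, +3.3 mg vitamin C (running total 271.3 mg).
Greedy by best ratio exhausts the calories allowance optimally: 271.3 mg.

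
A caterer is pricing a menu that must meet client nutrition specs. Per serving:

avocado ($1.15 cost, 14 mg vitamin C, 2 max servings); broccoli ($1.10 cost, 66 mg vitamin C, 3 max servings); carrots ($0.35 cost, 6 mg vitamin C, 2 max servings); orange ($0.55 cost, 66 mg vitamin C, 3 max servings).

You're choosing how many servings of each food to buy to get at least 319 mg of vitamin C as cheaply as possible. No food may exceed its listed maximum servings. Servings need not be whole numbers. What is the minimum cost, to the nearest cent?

Cost per mg of vitamin C: orange $0.0083, broccoli $0.0167, carrots $0.0583, avocado $0.0821.
Take 3 servings of orange: +198.0 mg vitamin C for $1.65 (total $1.65, still need 121.0 mg).
Take 1.833 servings of broccoli: +121.0 mg vitamin C for $2.02 (total $3.67, still need 0.0 mg).
Filling from the cheapest source first is optimal under one linear minimum: $3.67.

$3.67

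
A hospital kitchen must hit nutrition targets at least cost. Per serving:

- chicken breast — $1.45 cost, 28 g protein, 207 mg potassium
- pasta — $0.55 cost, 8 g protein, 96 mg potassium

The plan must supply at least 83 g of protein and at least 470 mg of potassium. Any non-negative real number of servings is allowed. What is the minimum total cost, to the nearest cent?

An LP optimum is at a vertex; with two nutrient constraints at most two foods are used. Check each candidate.
chicken breast only: max(83/28, 470/207) = 2.964 servings → $4.30.
pasta only: max(83/8, 470/96) = 10.38 servings → $5.71.
chicken breast + pasta: the both-tight solution has a negative serving — not a feasible corner.
So the least-cost plan costs $4.30.

$4.30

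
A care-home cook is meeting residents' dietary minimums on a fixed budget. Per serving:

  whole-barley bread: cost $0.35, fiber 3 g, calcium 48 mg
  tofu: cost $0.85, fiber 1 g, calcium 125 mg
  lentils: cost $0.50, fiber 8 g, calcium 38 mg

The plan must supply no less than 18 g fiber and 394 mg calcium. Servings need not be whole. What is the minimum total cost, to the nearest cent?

$2.81

Minimising a linear cost over {fiber ≥ 18, calcium ≥ 394, servings ≥ 0} — the optimum is at a vertex, using one or two foods.
whole-barley bread only: max(18/3, 394/48) = 8.208 servings → $2.87.
tofu only: max(18/1, 394/125) = 18 servings → $15.30.
lentils only: max(18/8, 394/38) = 10.37 servings → $5.18.
whole-barley bread + tofu with both tight: 5.676 servings and 0.9725 servings → $2.81.
whole-barley bread + lentils: the both-tight solution has a negative serving — not a feasible corner.
tofu + lentils with both tight: 2.565 servings and 1.929 servings → $3.15.
Cheapest feasible corner: $2.81.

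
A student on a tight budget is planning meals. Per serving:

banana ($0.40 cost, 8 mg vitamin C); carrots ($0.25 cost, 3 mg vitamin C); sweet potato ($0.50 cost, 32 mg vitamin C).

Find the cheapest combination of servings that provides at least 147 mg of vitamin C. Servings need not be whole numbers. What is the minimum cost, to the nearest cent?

Cost per mg of vitamin C: sweet potato $0.0156, banana $0.0500, carrots $0.0833.
With no serving limits, use only sweet potato: 147 mg / 32 mg = 4.594 servings × $0.50 = $2.30.

$2.30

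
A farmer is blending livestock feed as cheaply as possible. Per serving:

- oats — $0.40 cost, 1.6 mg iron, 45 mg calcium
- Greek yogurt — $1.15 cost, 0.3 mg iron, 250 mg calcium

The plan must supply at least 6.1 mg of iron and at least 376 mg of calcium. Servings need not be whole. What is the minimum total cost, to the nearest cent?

Compare the cost at each extreme point of the feasible region.
oats only: max(6.1/1.6, 376/45) = 8.356 servings → $3.34.
Greek yogurt only: max(6.1/0.3, 376/250) = 20.33 servings → $23.38.
oats + Greek yogurt with both tight: 3.654 servings and 0.8463 servings → $2.43.
So the least-cost plan costs $2.43.

$2.43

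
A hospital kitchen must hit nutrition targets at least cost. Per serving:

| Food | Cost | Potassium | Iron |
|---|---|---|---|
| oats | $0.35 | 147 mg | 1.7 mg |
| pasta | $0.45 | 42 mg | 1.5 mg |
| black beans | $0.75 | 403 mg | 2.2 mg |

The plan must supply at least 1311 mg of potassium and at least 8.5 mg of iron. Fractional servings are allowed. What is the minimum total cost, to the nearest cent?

Compare the cost at each extreme point of the feasible region.
oats only: max(1311/147, 8.5/1.7) = 8.918 servings → $3.12.
pasta only: max(1311/42, 8.5/1.5) = 31.21 servings → $14.05.
black beans only: max(1311/403, 8.5/2.2) = 3.864 servings → $2.90.
oats + pasta: intersection lies outside the first quadrant.
oats + black beans with both tight: 1.497 servings and 2.707 servings → $2.55.
pasta + black beans with both tight: 1.057 servings and 3.143 servings → $2.83.
So the least-cost plan costs $2.55.

$2.55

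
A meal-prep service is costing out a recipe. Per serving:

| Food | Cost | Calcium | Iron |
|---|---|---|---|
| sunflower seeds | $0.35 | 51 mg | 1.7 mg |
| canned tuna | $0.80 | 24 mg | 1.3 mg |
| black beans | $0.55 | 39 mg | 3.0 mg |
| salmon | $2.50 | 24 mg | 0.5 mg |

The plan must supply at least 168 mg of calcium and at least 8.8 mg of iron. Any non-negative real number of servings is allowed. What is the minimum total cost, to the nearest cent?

$1.68

This is a tiny linear program; its minimum lies at a vertex of the feasible set. List the vertices and price them.
sunflower seeds only: max(168/51, 8.8/1.7) = 5.176 servings → $1.81.
canned tuna only: max(168/24, 8.8/1.3) = 7 servings → $5.60.
black beans only: max(168/39, 8.8/3.0) = 4.308 servings → $2.37.
salmon only: max(168/24, 8.8/0.5) = 17.6 servings → $44.00.
sunflower seeds + canned tuna with both tight: 0.2824 servings and 6.4 servings → $5.22.
sunflower seeds + black beans with both tight: 1.855 servings and 1.882 servings → $1.68.
sunflower seeds + salmon with both targets exact would need a negative amount; discard.
canned tuna + black beans: intersection lies outside the first quadrant.
canned tuna + salmon with both tight: 6.625 servings and 0.375 servings → $6.24.
black beans + salmon with both tight: 2.423 servings and 3.063 servings → $8.99.
So the least-cost plan costs $1.68.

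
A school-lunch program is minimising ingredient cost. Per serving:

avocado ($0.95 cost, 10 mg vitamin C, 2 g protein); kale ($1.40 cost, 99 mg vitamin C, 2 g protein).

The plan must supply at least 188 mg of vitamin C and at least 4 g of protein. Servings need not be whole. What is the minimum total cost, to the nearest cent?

This is a tiny linear program; its minimum lies at a vertex of the feasible set. List the vertices and price them.
avocado only: max(188/10, 4/2) = 18.8 servings → $17.86.
kale only: max(188/99, 4/2) = 2 servings → $2.80.
avocado + kale with both tight: 0.1124 servings and 1.888 servings → $2.75.
Cheapest feasible corner: $2.75.

$2.75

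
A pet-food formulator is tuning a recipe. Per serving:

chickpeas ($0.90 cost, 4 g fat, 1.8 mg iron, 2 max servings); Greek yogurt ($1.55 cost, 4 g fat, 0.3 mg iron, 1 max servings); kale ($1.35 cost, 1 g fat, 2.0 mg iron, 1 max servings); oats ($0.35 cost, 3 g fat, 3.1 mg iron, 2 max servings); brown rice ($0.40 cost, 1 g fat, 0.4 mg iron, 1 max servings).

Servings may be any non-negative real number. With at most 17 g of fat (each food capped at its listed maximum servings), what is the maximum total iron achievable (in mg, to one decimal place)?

12.3 mg

Iron per g fat: kale 2, oats 1.033, chickpeas 0.45, brown rice 0.4, Greek yogurt 0.075.
Take 1 serving of kale: uses 1 g fat, +2.0 mg iron (running total 2.0 mg).
Take 2 servings of oats: uses 6 g fat, +6.2 mg iron (running total 8.2 mg).
Take 2 servings of chickpeas: uses 8 g fat, +3.6 mg iron (running total 11.8 mg).
Take 1 serving of brown rice: uses 1 g fat, +0.4 mg iron (running total 12.2 mg).
Take 0.25 servings of Greek yogurt: uses 1 g fat, +0.1 mg iron (running total 12.3 mg).
Filling greedily by iron-per-g fat is optimal for one linear limit, giving 12.3 mg.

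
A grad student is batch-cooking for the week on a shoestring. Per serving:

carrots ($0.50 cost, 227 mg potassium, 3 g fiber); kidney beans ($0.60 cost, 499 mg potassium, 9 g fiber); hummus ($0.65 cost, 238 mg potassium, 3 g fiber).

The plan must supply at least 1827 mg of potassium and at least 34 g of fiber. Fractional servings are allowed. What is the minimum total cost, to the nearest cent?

Two binding constraints pin down two serving amounts, so the optimal mix uses at most two foods. The candidates are each food alone (scaled to the tighter of potassium/fiber) and each pair with both constraints tight.
carrots only: max(1827/227, 34/3) = 11.33 servings → $5.67.
kidney beans only: max(1827/499, 34/9) = 3.778 servings → $2.27.
hummus only: max(1827/238, 34/3) = 11.33 servings → $7.37.
carrots + kidney beans with both targets exact would need a negative amount; discard.
carrots + hummus: intersection lies outside the first quadrant.
kidney beans + hummus with both targets exact would need a negative amount; discard.
Cheapest feasible corner: $2.27.

$2.27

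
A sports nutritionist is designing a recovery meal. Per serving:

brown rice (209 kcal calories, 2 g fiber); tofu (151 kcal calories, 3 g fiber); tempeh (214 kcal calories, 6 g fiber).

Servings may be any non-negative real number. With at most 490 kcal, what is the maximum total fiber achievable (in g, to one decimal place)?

Fiber per kcal: tempeh 0.02804, tofu 0.01987, brown rice 0.009569.
With no serving limits, spend the whole calories allowance on tempeh: 490 kcal / 214 kcal × 6 g = 13.7 g.

13.7 g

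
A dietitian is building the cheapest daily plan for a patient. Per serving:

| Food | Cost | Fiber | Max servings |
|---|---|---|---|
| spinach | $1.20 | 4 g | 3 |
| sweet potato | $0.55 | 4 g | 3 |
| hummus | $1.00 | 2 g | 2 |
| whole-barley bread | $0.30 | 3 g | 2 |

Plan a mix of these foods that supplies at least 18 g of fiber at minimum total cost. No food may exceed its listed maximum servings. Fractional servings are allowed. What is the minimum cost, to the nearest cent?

Cost per g of fiber: whole-barley bread $0.1000, sweet potato $0.1375, spinach $0.3000, hummus $0.5000.
Take 2 servings of whole-barley bread: +6.0 g fiber for $0.60 (total $0.60, still need 12.0 g).
Take 3 servings of sweet potato: +12.0 g fiber for $1.65 (total $2.25, still need 0.0 g).
Filling from the cheapest source first is optimal under one linear minimum: $2.25.

$2.25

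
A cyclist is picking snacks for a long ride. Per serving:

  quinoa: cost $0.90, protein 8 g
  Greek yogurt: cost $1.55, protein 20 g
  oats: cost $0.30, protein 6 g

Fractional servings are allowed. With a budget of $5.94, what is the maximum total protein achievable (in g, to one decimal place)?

118.8 g

Protein per dollar: oats 20, Greek yogurt 12.9, quinoa 8.889.
With no serving limits, spend the whole cost allowance on oats: $5.94 / $0.30 × 6 g = 118.8 g.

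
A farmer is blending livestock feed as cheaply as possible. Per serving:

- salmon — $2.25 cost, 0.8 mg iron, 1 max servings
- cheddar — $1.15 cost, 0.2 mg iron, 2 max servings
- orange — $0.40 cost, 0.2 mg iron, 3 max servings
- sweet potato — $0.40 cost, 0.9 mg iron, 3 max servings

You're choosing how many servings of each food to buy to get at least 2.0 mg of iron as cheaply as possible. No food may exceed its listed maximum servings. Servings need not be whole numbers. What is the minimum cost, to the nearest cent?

Cost per mg of iron: sweet potato $0.4444, orange $2.0000, salmon $2.8125, cheddar $5.7500.
Take 2.222 servings of sweet potato: +2.0 mg iron for $0.89 (total $0.89, still need 0.0 mg).
Filling from the cheapest source first is optimal under one linear minimum: $0.89.

$0.89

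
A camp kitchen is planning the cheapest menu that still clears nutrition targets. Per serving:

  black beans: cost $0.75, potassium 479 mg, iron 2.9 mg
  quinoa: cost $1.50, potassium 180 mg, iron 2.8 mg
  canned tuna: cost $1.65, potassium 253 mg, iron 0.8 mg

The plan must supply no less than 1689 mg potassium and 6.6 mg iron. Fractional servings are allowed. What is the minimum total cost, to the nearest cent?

$2.64

A basic optimal solution has at most two foods positive. Try each food alone and each pair with both targets met exactly.
black beans only: max(1689/479, 6.6/2.9) = 3.526 servings → $2.64.
quinoa only: max(1689/180, 6.6/2.8) = 9.383 servings → $14.07.
canned tuna only: max(1689/253, 6.6/0.8) = 8.25 servings → $13.61.
black beans + quinoa with both targets exact would need a negative amount; discard.
black beans + canned tuna with both tight: 0.909 servings and 4.955 servings → $8.86.
quinoa + canned tuna with both tight: 0.5645 servings and 6.274 servings → $11.20.
The minimum over all feasible corners is $2.64.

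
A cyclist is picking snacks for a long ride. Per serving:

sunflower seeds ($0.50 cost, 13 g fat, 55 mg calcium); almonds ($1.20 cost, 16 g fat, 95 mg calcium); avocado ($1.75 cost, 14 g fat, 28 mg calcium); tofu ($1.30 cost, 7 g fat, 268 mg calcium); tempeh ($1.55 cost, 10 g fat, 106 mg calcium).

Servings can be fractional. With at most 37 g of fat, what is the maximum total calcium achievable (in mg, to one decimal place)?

Calcium per g fat: tofu 38.29, tempeh 10.6, almonds 5.938, sunflower seeds 4.231, avocado 2.
With no serving limits, spend the whole fat allowance on tofu: 37 g / 7 g × 268 mg = 1416.6 mg.

1416.6 mg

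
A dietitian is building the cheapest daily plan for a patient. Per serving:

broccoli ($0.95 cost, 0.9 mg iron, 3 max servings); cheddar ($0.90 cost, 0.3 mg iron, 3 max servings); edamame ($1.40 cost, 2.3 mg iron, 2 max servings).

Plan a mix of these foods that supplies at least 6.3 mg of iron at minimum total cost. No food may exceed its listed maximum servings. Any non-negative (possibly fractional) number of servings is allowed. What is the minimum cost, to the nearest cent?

$4.59

Cost per mg of iron: edamame $0.6087, broccoli $1.0556, cheddar $3.0000.
Take 2 servings of edamame: +4.6 mg iron for $2.80 (total $2.80, still need 1.7 mg).
Take 1.889 servings of broccoli: +1.7 mg iron for $1.79 (total $4.59, still need 0.0 mg).
Filling from the cheapest source first is optimal under one linear minimum: $4.59.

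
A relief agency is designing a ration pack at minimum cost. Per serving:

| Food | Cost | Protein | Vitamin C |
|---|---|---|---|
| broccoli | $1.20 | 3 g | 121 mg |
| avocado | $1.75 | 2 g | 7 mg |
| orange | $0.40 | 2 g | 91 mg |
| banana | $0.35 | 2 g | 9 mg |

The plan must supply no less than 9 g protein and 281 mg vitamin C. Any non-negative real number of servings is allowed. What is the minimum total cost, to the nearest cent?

$1.72

This is a tiny linear program; its minimum lies at a vertex of the feasible set. List the vertices and price them.
broccoli only: max(9/3, 281/121) = 3 servings → $3.60.
avocado only: max(9/2, 281/7) = 40.14 servings → $70.25.
orange only: max(9/2, 281/91) = 4.5 servings → $1.80.
banana only: max(9/2, 281/9) = 31.22 servings → $10.93.
broccoli + avocado with both tight: 2.258 servings and 1.113 servings → $4.66.
broccoli + orange: the both-tight solution has a negative serving — not a feasible corner.
broccoli + banana with both tight: 2.237 servings and 1.144 servings → $3.09.
avocado + orange with both tight: 1.53 servings and 2.97 servings → $3.87.
avocado + banana with both targets exact would need a negative amount; discard.
orange + banana with both tight: 2.933 servings and 1.567 servings → $1.72.
So the least-cost plan costs $1.72.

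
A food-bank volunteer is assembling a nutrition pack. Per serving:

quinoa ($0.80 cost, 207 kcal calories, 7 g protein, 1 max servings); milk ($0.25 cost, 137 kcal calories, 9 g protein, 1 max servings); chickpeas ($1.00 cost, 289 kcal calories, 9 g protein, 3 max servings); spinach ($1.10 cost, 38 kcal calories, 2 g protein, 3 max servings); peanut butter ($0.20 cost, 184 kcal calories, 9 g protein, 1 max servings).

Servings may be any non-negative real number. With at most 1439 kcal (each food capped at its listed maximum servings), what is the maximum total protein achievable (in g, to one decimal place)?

55.8 g

Protein per kcal: milk 0.06569, spinach 0.05263, peanut butter 0.04891, quinoa 0.03382, chickpeas 0.03114.
Take 1 serving of milk: uses 137 kcal, +9.0 g protein (running total 9.0 g).
Take 3 servings of spinach: uses 114 kcal, +6.0 g protein (running total 15.0 g).
Take 1 serving of peanut butter: uses 184 kcal, +9.0 g protein (running total 24.0 g).
Take 1 serving of quinoa: uses 207 kcal, +7.0 g protein (running total 31.0 g).
Take 2.758 servings of chickpeas: uses 797 kcal, +24.8 g protein (running total 55.8 g).
Filling greedily by protein-per-kcal is optimal for one linear limit, giving 55.8 g.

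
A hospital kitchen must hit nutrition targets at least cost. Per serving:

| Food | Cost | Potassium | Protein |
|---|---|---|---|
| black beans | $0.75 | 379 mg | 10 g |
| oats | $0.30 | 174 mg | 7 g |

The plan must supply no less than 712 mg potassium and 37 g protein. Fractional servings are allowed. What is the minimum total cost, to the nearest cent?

The cheapest plan sits at a corner of the feasible region — with two constraints it uses at most two foods.
black beans only: max(712/379, 37/10) = 3.7 servings → $2.77.
oats only: max(712/174, 37/7) = 5.286 servings → $1.59.
black beans + oats with both targets exact would need a negative amount; discard.
So the least-cost plan costs $1.59.

$1.59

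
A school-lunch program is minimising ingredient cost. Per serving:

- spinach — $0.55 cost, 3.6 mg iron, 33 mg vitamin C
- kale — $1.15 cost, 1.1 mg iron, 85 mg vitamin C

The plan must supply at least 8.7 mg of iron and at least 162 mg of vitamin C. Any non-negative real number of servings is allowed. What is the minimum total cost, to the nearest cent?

This is a tiny linear program; its minimum lies at a vertex of the feasible set. List the vertices and price them.
spinach only: max(8.7/3.6, 162/33) = 4.909 servings → $2.70.
kale only: max(8.7/1.1, 162/85) = 7.909 servings → $9.10.
spinach + kale with both tight: 2.081 servings and 1.098 servings → $2.41.
So the least-cost plan costs $2.41.

$2.41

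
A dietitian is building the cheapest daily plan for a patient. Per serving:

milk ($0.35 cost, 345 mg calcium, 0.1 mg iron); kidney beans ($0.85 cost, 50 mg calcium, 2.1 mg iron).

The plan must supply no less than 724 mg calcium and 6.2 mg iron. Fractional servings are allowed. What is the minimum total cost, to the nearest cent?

Check every corner: each single food scaled to meet both minima, and each pair solved so both constraints bind.
milk only: max(724/345, 6.2/0.1) = 62 servings → $21.70.
kidney beans only: max(724/50, 6.2/2.1) = 14.48 servings → $12.31.
milk + kidney beans with both tight: 1.682 servings and 2.872 servings → $3.03.
Cheapest feasible corner: $3.03.

$3.03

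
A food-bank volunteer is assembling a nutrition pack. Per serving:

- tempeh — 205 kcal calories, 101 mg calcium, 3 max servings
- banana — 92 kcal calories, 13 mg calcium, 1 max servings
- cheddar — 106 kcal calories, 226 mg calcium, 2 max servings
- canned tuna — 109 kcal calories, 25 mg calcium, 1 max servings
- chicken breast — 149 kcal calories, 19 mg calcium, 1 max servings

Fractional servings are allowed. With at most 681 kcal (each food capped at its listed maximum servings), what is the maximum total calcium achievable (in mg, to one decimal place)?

683.1 mg

Calcium per kcal: cheddar 2.132, tempeh 0.4927, canned tuna 0.2294, banana 0.1413, chicken breast 0.1275.
Take 2 servings of cheddar: uses 212 kcal, +452.0 mg calcium (running total 452.0 mg).
Take 2.288 servings of tempeh: uses 469 kcal, +231.1 mg calcium (running total 683.1 mg).
Filling greedily by calcium-per-kcal is optimal for one linear limit, giving 683.1 mg.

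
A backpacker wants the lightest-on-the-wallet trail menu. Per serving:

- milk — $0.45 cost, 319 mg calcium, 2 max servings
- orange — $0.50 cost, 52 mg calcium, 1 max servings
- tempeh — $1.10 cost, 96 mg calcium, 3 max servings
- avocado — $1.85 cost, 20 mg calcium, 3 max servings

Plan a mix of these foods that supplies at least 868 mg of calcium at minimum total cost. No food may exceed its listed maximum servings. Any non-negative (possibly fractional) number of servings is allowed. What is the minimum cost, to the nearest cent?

Cost per mg of calcium: milk $0.0014, orange $0.0096, tempeh $0.0115, avocado $0.0925.
Take 2 servings of milk: +638.0 mg calcium for $0.90 (total $0.90, still need 230.0 mg).
Take 1 serving of orange: +52.0 mg calcium for $0.50 (total $1.40, still need 178.0 mg).
Take 1.854 servings of tempeh: +178.0 mg calcium for $2.04 (total $3.44, still need 0.0 mg).
Filling from the cheapest source first is optimal under one linear minimum: $3.44.

$3.44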